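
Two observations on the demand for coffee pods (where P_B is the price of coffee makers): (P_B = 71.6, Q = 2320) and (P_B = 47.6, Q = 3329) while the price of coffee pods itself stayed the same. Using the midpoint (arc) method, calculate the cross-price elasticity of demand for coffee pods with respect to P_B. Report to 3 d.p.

ΔQ_A = 3329 − 2320 = 1009; ΔP_B = 47.6 − 71.6 = -24.
Midpoints: Q̄_A = 2824.5, P̄_B = 59.60.
ε = (ΔQ_A/Q̄_A)/(ΔP_B/P̄_B) = (1009/2824.5)/(-24/59.60) ≈ -0.887.
ε < 0: coffee pods and coffee makers are complements.

-0.887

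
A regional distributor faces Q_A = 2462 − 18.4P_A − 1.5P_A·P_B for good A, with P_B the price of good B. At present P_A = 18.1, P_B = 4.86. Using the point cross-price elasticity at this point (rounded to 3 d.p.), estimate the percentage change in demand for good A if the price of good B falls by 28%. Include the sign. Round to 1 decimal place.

1.8%

At P_A = 18.1, P_B = 4.86: Q_A = 1997.011.
∂Q_A/∂P_B = -1.5P_A = -27.1500.
ε = (∂Q_A/∂P_B)(P_B/Q_A) = -27.1500 × 4.86/1997.011 ≈ -0.066.
%ΔQ_A ≈ ε × %ΔP_B = -0.066 × (-28%) = 1.8%.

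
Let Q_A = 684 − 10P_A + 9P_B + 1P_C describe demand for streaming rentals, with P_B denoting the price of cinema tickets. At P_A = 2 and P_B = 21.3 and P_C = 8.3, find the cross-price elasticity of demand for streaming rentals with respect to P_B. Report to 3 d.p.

At P_A = 2 and P_B = 21.3 and P_C = 8.3: Q_A = 864.
∂Q_A/∂P_B = 9.
ε = (∂Q_A/∂P_B)(P_B/Q_A) = 9 × (21.3/864) ≈ 0.222.
Since ε > 0, streaming rentals and cinema tickets are substitutes.

0.222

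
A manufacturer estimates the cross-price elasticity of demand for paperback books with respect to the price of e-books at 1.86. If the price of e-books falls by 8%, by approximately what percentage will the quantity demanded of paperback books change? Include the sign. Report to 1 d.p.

-14.9%

%ΔQ ≈ ε × %ΔP of e-books = 1.86 × (-8%) = -14.9%.
Demand for paperback books falls by about 14.9%.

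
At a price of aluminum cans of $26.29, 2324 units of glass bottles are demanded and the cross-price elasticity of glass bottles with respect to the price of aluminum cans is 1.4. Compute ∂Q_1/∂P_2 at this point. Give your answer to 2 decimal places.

ε = (∂Q_1/∂P_2)·(P_2/Q_1) ⇒ ∂Q_1/∂P_2 = ε·Q_1/P_2 = 1.4 × 2324/26.29 ≈ 123.76.

123.76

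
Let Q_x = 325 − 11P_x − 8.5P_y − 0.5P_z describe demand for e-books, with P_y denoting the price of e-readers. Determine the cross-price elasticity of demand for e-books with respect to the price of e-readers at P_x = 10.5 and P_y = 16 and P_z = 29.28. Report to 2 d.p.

-2.31

At P_x = 10.5 and P_y = 16 and P_z = 29.28: Q_x = 58.86.
∂Q_x/∂P_y = -8.5.
ε = (∂Q_x/∂P_y)(P_y/Q_x) = -8.5 × (16/58.86) ≈ -2.31.
Since ε < 0, e-books and e-readers are complements.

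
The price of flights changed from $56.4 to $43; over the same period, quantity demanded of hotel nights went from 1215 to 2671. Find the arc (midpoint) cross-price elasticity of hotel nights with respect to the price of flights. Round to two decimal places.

ΔQ_A = 2671 − 1215 = 1456; ΔP_B = 43 − 56.4 = -13.4.
Midpoints: Q̄_A = 1943.0, P̄_B = 49.70.
ε = (ΔQ_A/Q̄_A)/(ΔP_B/P̄_B) = (1456/1943.0)/(-13.4/49.70) ≈ -2.78.

-2.78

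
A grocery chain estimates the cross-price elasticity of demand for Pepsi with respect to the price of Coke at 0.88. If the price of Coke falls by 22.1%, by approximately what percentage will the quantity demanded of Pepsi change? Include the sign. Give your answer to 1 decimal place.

%ΔQ ≈ ε × %ΔP of Coke = 0.88 × (-22.1%) = -19.4%.

-19.4%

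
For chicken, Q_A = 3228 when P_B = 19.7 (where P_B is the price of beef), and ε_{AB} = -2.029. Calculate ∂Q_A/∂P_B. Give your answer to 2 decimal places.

-332.47

ε = (∂Q_A/∂P_B)·(P_B/Q_A) ⇒ ∂Q_A/∂P_B = ε·Q_A/P_B = -2.029 × 3228/19.7 ≈ -332.47.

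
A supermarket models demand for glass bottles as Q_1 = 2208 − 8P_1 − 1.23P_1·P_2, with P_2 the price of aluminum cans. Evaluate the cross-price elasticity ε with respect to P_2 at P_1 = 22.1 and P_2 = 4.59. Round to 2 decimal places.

At P_1 = 22.1 and P_2 = 4.59: Q_1 = 1906.430.
∂Q_1/∂P_2 = -1.23P_1 = -1.23(22.1) = -27.1830.
ε = (∂Q_1/∂P_2)(P_2/Q_1) = -27.1830 × (4.59/1906.430) ≈ -0.07.

-0.07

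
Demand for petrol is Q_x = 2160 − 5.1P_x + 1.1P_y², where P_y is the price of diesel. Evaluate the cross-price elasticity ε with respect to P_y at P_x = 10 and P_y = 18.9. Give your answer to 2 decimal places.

At P_x = 10 and P_y = 18.9: Q_x = 2501.931.
∂Q_x/∂P_y = 2.2P_y = 2.2(18.9) = 41.5800.
ε = (∂Q_x/∂P_y)(P_y/Q_x) = 41.5800 × (18.9/2501.931) ≈ 0.31.

0.31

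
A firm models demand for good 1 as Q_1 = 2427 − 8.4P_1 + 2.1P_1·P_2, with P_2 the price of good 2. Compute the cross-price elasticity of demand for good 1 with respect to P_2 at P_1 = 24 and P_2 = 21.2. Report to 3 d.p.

0.324

At P_1 = 24 and P_2 = 21.2: Q_1 = 3293.88.
∂Q_1/∂P_2 = 2.1P_1 = 2.1(24) = 50.4000.
ε = (∂Q_1/∂P_2)(P_2/Q_1) = 50.4000 × (21.2/3293.88) ≈ 0.324.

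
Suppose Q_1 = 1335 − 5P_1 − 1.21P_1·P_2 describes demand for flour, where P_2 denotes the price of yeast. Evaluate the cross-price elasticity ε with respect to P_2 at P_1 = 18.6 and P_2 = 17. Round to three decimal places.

At P_1 = 18.6 and P_2 = 17: Q_1 = 859.398.
∂Q_1/∂P_2 = -1.21P_1 = -1.21(18.6) = -22.5060.
ε = (∂Q_1/∂P_2)(P_2/Q_1) = -22.5060 × (17/859.398) ≈ -0.445.

-0.445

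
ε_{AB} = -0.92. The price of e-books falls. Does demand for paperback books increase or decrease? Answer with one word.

ε < 0 and the price of e-books falls, so the quantity of paperback books moves in the opposite direction: it increases.

increase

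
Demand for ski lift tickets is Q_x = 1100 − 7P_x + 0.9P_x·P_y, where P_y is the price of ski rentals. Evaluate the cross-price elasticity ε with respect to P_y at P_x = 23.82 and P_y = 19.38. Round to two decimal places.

At P_x = 23.82 and P_y = 19.38: Q_x = 1348.728.
∂Q_x/∂P_y = 0.9P_x = 0.9(23.82) = 21.4380.
ε = (∂Q_x/∂P_y)(P_y/Q_x) = 21.4380 × (19.38/1348.728) ≈ 0.31.

0.31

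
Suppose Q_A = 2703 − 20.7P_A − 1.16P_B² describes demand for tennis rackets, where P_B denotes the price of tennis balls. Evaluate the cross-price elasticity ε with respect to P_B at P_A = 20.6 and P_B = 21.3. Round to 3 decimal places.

At P_A = 20.6 and P_B = 21.3: Q_A = 1750.300.
∂Q_A/∂P_B = -2.32P_B = -2.32(21.3) = -49.4160.
ε = (∂Q_A/∂P_B)(P_B/Q_A) = -49.4160 × (21.3/1750.300) ≈ -0.601.
ε < 0: complements.

-0.601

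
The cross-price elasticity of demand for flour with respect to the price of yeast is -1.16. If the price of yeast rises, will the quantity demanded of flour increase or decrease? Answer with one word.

decrease

ε < 0 and the price of yeast rises, so the quantity of flour moves in the opposite direction: it decreases.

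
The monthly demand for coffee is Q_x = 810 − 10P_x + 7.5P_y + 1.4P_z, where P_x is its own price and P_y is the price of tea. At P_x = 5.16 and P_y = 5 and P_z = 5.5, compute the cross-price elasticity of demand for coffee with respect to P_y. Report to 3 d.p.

0.047

At P_x = 5.16 and P_y = 5 and P_z = 5.5: Q_x = 803.6.
∂Q_x/∂P_y = 7.5.
ε = (∂Q_x/∂P_y)(P_y/Q_x) = 7.5 × (5/803.6) ≈ 0.047.
Since ε > 0, coffee and tea are substitutes.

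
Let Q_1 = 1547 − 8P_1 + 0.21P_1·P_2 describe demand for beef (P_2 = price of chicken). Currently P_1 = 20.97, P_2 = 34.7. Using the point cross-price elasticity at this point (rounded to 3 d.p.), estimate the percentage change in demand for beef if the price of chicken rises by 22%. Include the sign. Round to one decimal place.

2.2%

At P_1 = 20.97, P_2 = 34.7: Q_1 = 1532.048.
∂Q_1/∂P_2 = 0.21P_1 = 4.4037.
ε = (∂Q_1/∂P_2)(P_2/Q_1) = 4.4037 × 34.7/1532.048 ≈ 0.100.
%ΔQ_1 ≈ ε × %ΔP_2 = 0.100 × (22%) = 2.2%.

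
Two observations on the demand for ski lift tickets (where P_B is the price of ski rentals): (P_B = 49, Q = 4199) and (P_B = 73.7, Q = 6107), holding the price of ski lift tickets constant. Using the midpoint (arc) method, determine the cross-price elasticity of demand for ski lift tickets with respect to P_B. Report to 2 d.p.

0.92

ΔQ_A = 6107 − 4199 = 1908; ΔP_B = 73.7 − 49 = 24.7.
Midpoints: Q̄_A = 5153.0, P̄_B = 61.35.
ε = (ΔQ_A/Q̄_A)/(ΔP_B/P̄_B) = (1908/5153.0)/(24.7/61.35) ≈ 0.92.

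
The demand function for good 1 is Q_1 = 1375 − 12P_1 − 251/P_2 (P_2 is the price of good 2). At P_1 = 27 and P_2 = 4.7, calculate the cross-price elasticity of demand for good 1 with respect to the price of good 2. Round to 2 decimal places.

At P_1 = 27 and P_2 = 4.7: Q_1 = 997.596.
∂Q_1/∂P_2 = 251/P_2² = 11.3626.
ε = (∂Q_1/∂P_2)(P_2/Q_1) = 11.3626 × (4.7/997.596) ≈ 0.05.

0.05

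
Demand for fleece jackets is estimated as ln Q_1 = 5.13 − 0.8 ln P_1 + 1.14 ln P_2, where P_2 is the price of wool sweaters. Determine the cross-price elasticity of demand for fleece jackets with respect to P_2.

In a log-linear (constant-elasticity) demand function, the coefficient on ln P_2 is the cross-price elasticity.
ε = 1.14. Positive, so fleece jackets and wool sweaters are substitutes.

1.14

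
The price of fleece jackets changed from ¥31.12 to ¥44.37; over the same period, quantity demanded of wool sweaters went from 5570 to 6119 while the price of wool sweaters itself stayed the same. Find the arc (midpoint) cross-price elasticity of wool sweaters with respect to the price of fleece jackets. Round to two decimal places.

ΔQ_A = 6119 − 5570 = 549; ΔP_B = 44.37 − 31.12 = 13.25.
Midpoints: Q̄_A = 5844.5, P̄_B = 37.74.
ε = (ΔQ_A/Q̄_A)/(ΔP_B/P̄_B) = (549/5844.5)/(13.25/37.74) ≈ 0.27.
ε > 0: wool sweaters and fleece jackets are substitutes.

0.27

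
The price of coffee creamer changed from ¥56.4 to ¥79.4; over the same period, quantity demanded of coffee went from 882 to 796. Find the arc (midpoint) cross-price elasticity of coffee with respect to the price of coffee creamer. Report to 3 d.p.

-0.303

ΔQ_A = 796 − 882 = -86; ΔP_B = 79.4 − 56.4 = 23.
Midpoints: Q̄_A = 839.0, P̄_B = 67.90.
ε = (ΔQ_A/Q̄_A)/(ΔP_B/P̄_B) = (-86/839.0)/(23/67.90) ≈ -0.303.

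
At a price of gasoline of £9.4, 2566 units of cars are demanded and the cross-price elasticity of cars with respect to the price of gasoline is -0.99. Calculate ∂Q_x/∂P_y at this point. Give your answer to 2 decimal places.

-270.25

ε = (∂Q_x/∂P_y)·(P_y/Q_x) ⇒ ∂Q_x/∂P_y = ε·Q_x/P_y = -0.99 × 2566/9.4 ≈ -270.25.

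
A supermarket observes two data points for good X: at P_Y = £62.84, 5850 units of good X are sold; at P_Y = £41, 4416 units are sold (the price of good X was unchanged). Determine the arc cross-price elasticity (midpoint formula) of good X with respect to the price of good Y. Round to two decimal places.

ΔQ_X = 4416 − 5850 = -1434; ΔP_Y = 41 − 62.84 = -21.84.
Midpoints: Q̄_X = 5133.0, P̄_Y = 51.92.
ε = (ΔQ_X/Q̄_X)/(ΔP_Y/P̄_Y) = (-1434/5133.0)/(-21.84/51.92) ≈ 0.66.
ε > 0: good X and good Y are substitutes.

0.66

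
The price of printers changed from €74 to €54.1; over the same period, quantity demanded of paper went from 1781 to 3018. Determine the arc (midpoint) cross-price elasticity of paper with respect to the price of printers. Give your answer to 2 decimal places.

-1.66

ΔQ_A = 3018 − 1781 = 1237; ΔP_B = 54.1 − 74 = -19.9.
Midpoints: Q̄_A = 2399.5, P̄_B = 64.05.
ε = (ΔQ_A/Q̄_A)/(ΔP_B/P̄_B) = (1237/2399.5)/(-19.9/64.05) ≈ -1.66.
ε < 0: paper and printers are complements.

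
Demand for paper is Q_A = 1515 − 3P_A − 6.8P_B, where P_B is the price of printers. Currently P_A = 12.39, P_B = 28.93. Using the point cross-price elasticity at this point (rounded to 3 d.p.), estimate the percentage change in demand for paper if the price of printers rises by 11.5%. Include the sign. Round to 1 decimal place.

-1.8%

At P_A = 12.39, P_B = 28.93: Q_A = 1281.106.
∂Q_A/∂P_B = -6.8.
ε = (∂Q_A/∂P_B)(P_B/Q_A) = -6.8000 × 28.93/1281.106 ≈ -0.154.
%ΔQ_A ≈ ε × %ΔP_B = -0.154 × (11.5%) = -1.8%.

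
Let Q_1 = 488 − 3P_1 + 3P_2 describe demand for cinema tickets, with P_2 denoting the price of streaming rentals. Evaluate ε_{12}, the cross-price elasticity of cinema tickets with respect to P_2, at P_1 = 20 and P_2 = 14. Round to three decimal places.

0.089

At P_1 = 20 and P_2 = 14: Q_1 = 470.
∂Q_1/∂P_2 = 3.
ε = (∂Q_1/∂P_2)(P_2/Q_1) = 3 × (14/470) ≈ 0.089.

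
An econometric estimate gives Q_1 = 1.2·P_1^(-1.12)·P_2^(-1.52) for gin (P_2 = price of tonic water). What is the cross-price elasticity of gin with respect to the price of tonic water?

-1.52

In a log-linear (constant-elasticity) demand function, the coefficient on the exponent of P_2 is the cross-price elasticity.
ε = -1.52. Negative, so gin and tonic water are complements.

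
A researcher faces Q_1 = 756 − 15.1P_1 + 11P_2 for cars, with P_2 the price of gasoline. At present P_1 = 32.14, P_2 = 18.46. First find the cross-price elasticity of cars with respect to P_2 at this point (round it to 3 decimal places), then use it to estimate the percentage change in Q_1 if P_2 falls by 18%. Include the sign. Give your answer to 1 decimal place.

At P_1 = 32.14, P_2 = 18.46: Q_1 = 473.746.
∂Q_1/∂P_2 = 11.
ε = (∂Q_1/∂P_2)(P_2/Q_1) = 11.0000 × 18.46/473.746 ≈ 0.429.
%ΔQ_1 ≈ ε × %ΔP_2 = 0.429 × (-18%) = -7.7%.

-7.7%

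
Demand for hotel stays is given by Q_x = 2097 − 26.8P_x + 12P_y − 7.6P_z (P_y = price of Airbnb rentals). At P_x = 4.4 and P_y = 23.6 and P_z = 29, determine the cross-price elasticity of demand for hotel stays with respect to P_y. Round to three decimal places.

At P_x = 4.4 and P_y = 23.6 and P_z = 29: Q_x = 2041.88.
∂Q_x/∂P_y = 12.
ε = (∂Q_x/∂P_y)(P_y/Q_x) = 12 × (23.6/2041.88) ≈ 0.139.

0.139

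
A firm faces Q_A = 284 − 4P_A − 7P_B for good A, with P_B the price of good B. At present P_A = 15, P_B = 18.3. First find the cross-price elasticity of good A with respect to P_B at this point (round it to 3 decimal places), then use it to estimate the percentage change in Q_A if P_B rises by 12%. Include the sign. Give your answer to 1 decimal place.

-16.0%

At P_A = 15, P_B = 18.3: Q_A = 95.9.
∂Q_A/∂P_B = -7.
ε = (∂Q_A/∂P_B)(P_B/Q_A) = -7.0000 × 18.3/95.9 ≈ -1.336.
%ΔQ_A ≈ ε × %ΔP_B = -1.336 × (12%) = -16.0%.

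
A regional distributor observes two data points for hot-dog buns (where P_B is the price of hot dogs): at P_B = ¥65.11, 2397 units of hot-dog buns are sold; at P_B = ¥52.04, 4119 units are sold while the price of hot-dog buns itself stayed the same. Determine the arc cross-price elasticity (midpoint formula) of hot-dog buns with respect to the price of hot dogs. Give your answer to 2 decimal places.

ΔQ_A = 4119 − 2397 = 1722; ΔP_B = 52.04 − 65.11 = -13.07.
Midpoints: Q̄_A = 3258.0, P̄_B = 58.58.
ε = (ΔQ_A/Q̄_A)/(ΔP_B/P̄_B) = (1722/3258.0)/(-13.07/58.58) ≈ -2.37.
ε < 0: hot-dog buns and hot dogs are complements.

-2.37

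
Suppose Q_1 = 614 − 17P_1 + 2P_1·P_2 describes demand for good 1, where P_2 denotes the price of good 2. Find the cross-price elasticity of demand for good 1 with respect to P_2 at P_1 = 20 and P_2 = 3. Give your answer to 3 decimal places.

At P_1 = 20 and P_2 = 3: Q_1 = 394.
∂Q_1/∂P_2 = 2P_1 = 2(20) = 40.0000.
ε = (∂Q_1/∂P_2)(P_2/Q_1) = 40.0000 × (3/394) ≈ 0.305.

0.305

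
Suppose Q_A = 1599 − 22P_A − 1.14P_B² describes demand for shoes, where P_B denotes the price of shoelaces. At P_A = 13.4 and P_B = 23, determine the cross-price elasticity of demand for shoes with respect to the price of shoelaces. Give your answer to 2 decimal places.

At P_A = 13.4 and P_B = 23: Q_A = 701.14.
∂Q_A/∂P_B = -2.28P_B = -2.28(23) = -52.4400.
ε = (∂Q_A/∂P_B)(P_B/Q_A) = -52.4400 × (23/701.14) ≈ -1.72.

-1.72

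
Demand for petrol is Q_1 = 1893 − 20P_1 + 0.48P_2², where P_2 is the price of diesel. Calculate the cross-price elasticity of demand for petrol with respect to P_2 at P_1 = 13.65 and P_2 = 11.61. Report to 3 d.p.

0.077

At P_1 = 13.65 and P_2 = 11.61: Q_1 = 1684.700.
∂Q_1/∂P_2 = 0.96P_2 = 0.96(11.61) = 11.1456.
ε = (∂Q_1/∂P_2)(P_2/Q_1) = 11.1456 × (11.61/1684.700) ≈ 0.077.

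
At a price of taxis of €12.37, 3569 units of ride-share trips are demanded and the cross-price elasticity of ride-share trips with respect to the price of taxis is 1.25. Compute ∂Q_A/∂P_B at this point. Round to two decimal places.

ε = (∂Q_A/∂P_B)·(P_B/Q_A) ⇒ ∂Q_A/∂P_B = ε·Q_A/P_B = 1.25 × 3569/12.37 ≈ 360.65.

360.65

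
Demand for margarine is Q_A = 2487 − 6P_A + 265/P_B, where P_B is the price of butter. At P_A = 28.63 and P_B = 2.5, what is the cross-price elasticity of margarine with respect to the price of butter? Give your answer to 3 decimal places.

-0.044

At P_A = 28.63 and P_B = 2.5: Q_A = 2421.22.
∂Q_A/∂P_B = −265/P_B² = -42.4000.
ε = (∂Q_A/∂P_B)(P_B/Q_A) = -42.4000 × (2.5/2421.22) ≈ -0.044.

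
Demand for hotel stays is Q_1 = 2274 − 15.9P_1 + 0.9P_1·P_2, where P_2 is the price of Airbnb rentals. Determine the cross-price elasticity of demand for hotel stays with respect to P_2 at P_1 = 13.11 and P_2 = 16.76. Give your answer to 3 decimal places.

0.087

At P_1 = 13.11 and P_2 = 16.76: Q_1 = 2263.302.
∂Q_1/∂P_2 = 0.9P_1 = 0.9(13.11) = 11.7990.
ε = (∂Q_1/∂P_2)(P_2/Q_1) = 11.7990 × (16.76/2263.302) ≈ 0.087.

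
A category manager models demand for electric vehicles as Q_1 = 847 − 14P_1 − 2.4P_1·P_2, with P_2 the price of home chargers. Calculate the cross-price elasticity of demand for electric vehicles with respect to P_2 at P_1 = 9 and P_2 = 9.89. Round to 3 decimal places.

-0.421

At P_1 = 9 and P_2 = 9.89: Q_1 = 507.376.
∂Q_1/∂P_2 = -2.4P_1 = -2.4(9) = -21.6000.
ε = (∂Q_1/∂P_2)(P_2/Q_1) = -21.6000 × (9.89/507.376) ≈ -0.421.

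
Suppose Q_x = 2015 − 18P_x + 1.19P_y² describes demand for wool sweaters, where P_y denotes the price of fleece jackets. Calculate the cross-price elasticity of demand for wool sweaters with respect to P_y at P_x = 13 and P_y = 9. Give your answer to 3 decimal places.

At P_x = 13 and P_y = 9: Q_x = 1877.39.
∂Q_x/∂P_y = 2.38P_y = 2.38(9) = 21.4200.
ε = (∂Q_x/∂P_y)(P_y/Q_x) = 21.4200 × (9/1877.39) ≈ 0.103.

0.103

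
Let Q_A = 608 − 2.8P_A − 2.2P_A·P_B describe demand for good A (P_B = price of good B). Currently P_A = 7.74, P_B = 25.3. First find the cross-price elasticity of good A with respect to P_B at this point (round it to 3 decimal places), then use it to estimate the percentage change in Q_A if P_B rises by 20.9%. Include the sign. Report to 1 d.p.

-57.9%

At P_A = 7.74, P_B = 25.3: Q_A = 155.520.
∂Q_A/∂P_B = -2.2P_A = -17.0280.
ε = (∂Q_A/∂P_B)(P_B/Q_A) = -17.0280 × 25.3/155.520 ≈ -2.770.
%ΔQ_A ≈ ε × %ΔP_B = -2.770 × (20.9%) = -57.9%.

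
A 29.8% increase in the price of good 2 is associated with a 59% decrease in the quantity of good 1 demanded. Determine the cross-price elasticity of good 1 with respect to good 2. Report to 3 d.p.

-1.980

ε = (%ΔQ of good 1) / (%ΔP of good 2) = (-59%) / (29.8%) ≈ -1.980.
Negative cross-price elasticity: complements.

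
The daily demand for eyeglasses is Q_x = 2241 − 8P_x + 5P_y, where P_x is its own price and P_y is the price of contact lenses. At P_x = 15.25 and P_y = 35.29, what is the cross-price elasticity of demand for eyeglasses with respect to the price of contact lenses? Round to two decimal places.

0.08

At P_x = 15.25 and P_y = 35.29: Q_x = 2295.45.
∂Q_x/∂P_y = 5.
ε = (∂Q_x/∂P_y)(P_y/Q_x) = 5 × (35.29/2295.45) ≈ 0.08.
Since ε > 0, eyeglasses and contact lenses are substitutes.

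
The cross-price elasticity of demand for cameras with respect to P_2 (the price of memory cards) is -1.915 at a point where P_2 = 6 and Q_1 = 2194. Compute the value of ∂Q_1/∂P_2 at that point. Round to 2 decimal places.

-700.25

ε = (∂Q_1/∂P_2)·(P_2/Q_1) ⇒ ∂Q_1/∂P_2 = ε·Q_1/P_2 = -1.915 × 2194/6 ≈ -700.25.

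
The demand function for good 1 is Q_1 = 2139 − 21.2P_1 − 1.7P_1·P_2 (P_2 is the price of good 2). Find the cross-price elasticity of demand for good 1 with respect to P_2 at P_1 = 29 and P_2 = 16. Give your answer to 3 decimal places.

-1.073

At P_1 = 29 and P_2 = 16: Q_1 = 735.4.
∂Q_1/∂P_2 = -1.7P_1 = -1.7(29) = -49.3000.
ε = (∂Q_1/∂P_2)(P_2/Q_1) = -49.3000 × (16/735.4) ≈ -1.073.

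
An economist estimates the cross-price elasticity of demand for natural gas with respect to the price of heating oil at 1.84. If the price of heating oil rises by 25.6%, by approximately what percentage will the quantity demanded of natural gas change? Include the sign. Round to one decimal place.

47.1%

%ΔQ ≈ ε × %ΔP of heating oil = 1.84 × (25.6%) = 47.1%.
Demand for natural gas rises by about 47.1%.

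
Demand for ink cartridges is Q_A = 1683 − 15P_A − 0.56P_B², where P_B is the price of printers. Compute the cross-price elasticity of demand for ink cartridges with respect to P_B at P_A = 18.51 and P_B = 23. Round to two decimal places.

-0.53

At P_A = 18.51 and P_B = 23: Q_A = 1109.11.
∂Q_A/∂P_B = -1.12P_B = -1.12(23) = -25.7600.
ε = (∂Q_A/∂P_B)(P_B/Q_A) = -25.7600 × (23/1109.11) ≈ -0.53.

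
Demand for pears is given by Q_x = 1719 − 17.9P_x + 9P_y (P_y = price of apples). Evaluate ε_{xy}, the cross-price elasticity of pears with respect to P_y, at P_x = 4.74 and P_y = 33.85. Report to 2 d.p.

At P_x = 4.74 and P_y = 33.85: Q_x = 1938.804.
∂Q_x/∂P_y = 9.
ε = (∂Q_x/∂P_y)(P_y/Q_x) = 9 × (33.85/1938.804) ≈ 0.16.
Since ε > 0, pears and apples are substitutes.

0.16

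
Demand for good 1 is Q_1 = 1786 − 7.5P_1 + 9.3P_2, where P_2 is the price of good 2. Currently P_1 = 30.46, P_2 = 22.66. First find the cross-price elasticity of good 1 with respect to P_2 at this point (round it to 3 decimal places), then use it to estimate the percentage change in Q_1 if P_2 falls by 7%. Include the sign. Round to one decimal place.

-0.8%

At P_1 = 30.46, P_2 = 22.66: Q_1 = 1768.288.
∂Q_1/∂P_2 = 9.3.
ε = (∂Q_1/∂P_2)(P_2/Q_1) = 9.3000 × 22.66/1768.288 ≈ 0.119.
%ΔQ_1 ≈ ε × %ΔP_2 = 0.119 × (-7%) = -0.8%.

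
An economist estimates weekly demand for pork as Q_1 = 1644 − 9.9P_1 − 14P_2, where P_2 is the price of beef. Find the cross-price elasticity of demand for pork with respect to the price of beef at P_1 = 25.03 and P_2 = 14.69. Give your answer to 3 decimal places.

At P_1 = 25.03 and P_2 = 14.69: Q_1 = 1190.543.
∂Q_1/∂P_2 = -14.
ε = (∂Q_1/∂P_2)(P_2/Q_1) = -14 × (14.69/1190.543) ≈ -0.173.
Since ε < 0, pork and beef are complements.

-0.173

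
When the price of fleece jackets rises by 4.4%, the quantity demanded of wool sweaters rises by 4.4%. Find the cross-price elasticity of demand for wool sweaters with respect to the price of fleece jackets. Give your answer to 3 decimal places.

ε = (%ΔQ of wool sweaters) / (%ΔP of fleece jackets) = (4.4%) / (4.4%) ≈ 1.000.

1.000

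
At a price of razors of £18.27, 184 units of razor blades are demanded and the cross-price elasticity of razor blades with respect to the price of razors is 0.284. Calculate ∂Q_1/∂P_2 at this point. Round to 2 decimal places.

2.86

ε = (∂Q_1/∂P_2)·(P_2/Q_1) ⇒ ∂Q_1/∂P_2 = ε·Q_1/P_2 = 0.284 × 184/18.27 ≈ 2.86.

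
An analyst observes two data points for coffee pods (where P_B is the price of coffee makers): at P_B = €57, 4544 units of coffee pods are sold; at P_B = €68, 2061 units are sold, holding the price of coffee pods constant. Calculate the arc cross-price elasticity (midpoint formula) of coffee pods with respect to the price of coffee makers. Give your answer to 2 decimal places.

ΔQ_A = 2061 − 4544 = -2483; ΔP_B = 68 − 57 = 11.
Midpoints: Q̄_A = 3302.5, P̄_B = 62.50.
ε = (ΔQ_A/Q̄_A)/(ΔP_B/P̄_B) = (-2483/3302.5)/(11/62.50) ≈ -4.27.
ε < 0: coffee pods and coffee makers are complements.

-4.27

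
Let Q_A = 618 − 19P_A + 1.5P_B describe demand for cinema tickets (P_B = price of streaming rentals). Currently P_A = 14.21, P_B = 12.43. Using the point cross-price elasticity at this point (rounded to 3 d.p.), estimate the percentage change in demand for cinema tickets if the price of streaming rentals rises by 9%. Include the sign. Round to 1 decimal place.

At P_A = 14.21, P_B = 12.43: Q_A = 366.655.
∂Q_A/∂P_B = 1.5.
ε = (∂Q_A/∂P_B)(P_B/Q_A) = 1.5000 × 12.43/366.655 ≈ 0.051.
%ΔQ_A ≈ ε × %ΔP_B = 0.051 × (9%) = 0.5%.

0.5%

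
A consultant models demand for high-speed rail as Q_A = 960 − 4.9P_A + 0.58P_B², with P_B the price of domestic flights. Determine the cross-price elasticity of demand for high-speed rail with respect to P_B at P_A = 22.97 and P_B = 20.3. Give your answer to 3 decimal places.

At P_A = 22.97 and P_B = 20.3: Q_A = 1086.459.
∂Q_A/∂P_B = 1.16P_B = 1.16(20.3) = 23.5480.
ε = (∂Q_A/∂P_B)(P_B/Q_A) = 23.5480 × (20.3/1086.459) ≈ 0.440.
ε > 0: substitutes.

0.440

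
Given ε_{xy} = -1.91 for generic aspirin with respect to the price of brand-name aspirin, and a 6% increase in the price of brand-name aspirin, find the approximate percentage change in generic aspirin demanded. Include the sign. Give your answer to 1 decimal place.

%ΔQ ≈ ε × %ΔP of brand-name aspirin = -1.91 × (6%) = -11.5%.
Demand for generic aspirin falls by about 11.5%.

-11.5%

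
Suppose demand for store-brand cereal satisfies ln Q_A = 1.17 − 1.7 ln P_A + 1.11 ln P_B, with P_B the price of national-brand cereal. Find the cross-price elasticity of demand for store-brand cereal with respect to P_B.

In a log-linear (constant-elasticity) demand function, the coefficient on ln P_B is the cross-price elasticity.
ε = 1.11. Positive, so store-brand cereal and national-brand cereal are substitutes.

1.11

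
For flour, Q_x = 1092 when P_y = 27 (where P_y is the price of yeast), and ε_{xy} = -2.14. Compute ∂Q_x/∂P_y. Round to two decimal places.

-86.55

ε = (∂Q_x/∂P_y)·(P_y/Q_x) ⇒ ∂Q_x/∂P_y = ε·Q_x/P_y = -2.14 × 1092/27 ≈ -86.55.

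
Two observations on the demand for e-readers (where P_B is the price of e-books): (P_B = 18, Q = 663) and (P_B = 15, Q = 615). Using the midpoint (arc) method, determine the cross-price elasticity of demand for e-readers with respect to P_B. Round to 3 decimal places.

0.413

ΔQ_A = 615 − 663 = -48; ΔP_B = 15 − 18 = -3.
Midpoints: Q̄_A = 639.0, P̄_B = 16.50.
ε = (ΔQ_A/Q̄_A)/(ΔP_B/P̄_B) = (-48/639.0)/(-3/16.50) ≈ 0.413.
ε > 0: e-readers and e-books are substitutes.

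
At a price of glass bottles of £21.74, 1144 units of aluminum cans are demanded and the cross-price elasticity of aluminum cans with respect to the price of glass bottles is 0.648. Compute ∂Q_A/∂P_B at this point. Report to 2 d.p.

ε = (∂Q_A/∂P_B)·(P_B/Q_A) ⇒ ∂Q_A/∂P_B = ε·Q_A/P_B = 0.648 × 1144/21.74 ≈ 34.10.

34.10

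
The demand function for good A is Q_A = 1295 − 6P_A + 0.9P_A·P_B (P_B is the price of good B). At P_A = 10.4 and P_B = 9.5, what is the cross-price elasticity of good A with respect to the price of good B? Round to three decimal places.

0.067

At P_A = 10.4 and P_B = 9.5: Q_A = 1321.52.
∂Q_A/∂P_B = 0.9P_A = 0.9(10.4) = 9.3600.
ε = (∂Q_A/∂P_B)(P_B/Q_A) = 9.3600 × (9.5/1321.52) ≈ 0.067.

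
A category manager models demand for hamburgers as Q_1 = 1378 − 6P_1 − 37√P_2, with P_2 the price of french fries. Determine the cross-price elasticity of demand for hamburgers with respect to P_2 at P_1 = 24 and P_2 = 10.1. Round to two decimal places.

-0.05

At P_1 = 24 and P_2 = 10.1: Q_1 = 1116.412.
∂Q_1/∂P_2 = -37/(2√P_2) = -37/(2√10.1) = -5.8212.
ε = (∂Q_1/∂P_2)(P_2/Q_1) = -5.8212 × (10.1/1116.412) ≈ -0.05.
ε < 0: complements.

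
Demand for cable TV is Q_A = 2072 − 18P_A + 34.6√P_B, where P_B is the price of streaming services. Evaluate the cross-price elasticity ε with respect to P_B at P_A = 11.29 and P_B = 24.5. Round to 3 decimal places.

0.042

At P_A = 11.29 and P_B = 24.5: Q_A = 2040.041.
∂Q_A/∂P_B = 34.6/(2√P_B) = 34.6/(2√24.5) = 3.4951.
ε = (∂Q_A/∂P_B)(P_B/Q_A) = 3.4951 × (24.5/2040.041) ≈ 0.042.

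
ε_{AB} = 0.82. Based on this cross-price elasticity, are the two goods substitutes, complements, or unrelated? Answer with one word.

substitutes

ε = 0.82 > 0, so a higher price of good B raises demand for good A: substitutes.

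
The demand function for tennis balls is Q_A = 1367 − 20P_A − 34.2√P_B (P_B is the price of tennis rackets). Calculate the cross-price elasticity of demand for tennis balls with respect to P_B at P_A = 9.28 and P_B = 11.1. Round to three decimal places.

-0.053

At P_A = 9.28 and P_B = 11.1: Q_A = 1067.457.
∂Q_A/∂P_B = -34.2/(2√P_B) = -34.2/(2√11.1) = -5.1326.
ε = (∂Q_A/∂P_B)(P_B/Q_A) = -5.1326 × (11.1/1067.457) ≈ -0.053.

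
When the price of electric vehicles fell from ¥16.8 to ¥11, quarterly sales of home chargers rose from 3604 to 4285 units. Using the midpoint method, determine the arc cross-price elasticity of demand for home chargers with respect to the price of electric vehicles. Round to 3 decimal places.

ΔQ_A = 4285 − 3604 = 681; ΔP_B = 11 − 16.8 = -5.8.
Midpoints: Q̄_A = 3944.5, P̄_B = 13.90.
ε = (ΔQ_A/Q̄_A)/(ΔP_B/P̄_B) = (681/3944.5)/(-5.8/13.90) ≈ -0.414.
ε < 0: home chargers and electric vehicles are complements.

-0.414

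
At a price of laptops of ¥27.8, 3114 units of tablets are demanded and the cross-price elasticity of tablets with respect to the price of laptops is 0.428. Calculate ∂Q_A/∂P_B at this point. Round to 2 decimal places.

ε = (∂Q_A/∂P_B)·(P_B/Q_A) ⇒ ∂Q_A/∂P_B = ε·Q_A/P_B = 0.428 × 3114/27.8 ≈ 47.94.

47.94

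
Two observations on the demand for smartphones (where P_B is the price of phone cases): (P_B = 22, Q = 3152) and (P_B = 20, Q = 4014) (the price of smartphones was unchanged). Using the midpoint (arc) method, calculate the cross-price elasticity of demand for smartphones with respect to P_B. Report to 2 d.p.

ΔQ_A = 4014 − 3152 = 862; ΔP_B = 20 − 22 = -2.
Midpoints: Q̄_A = 3583.0, P̄_B = 21.00.
ε = (ΔQ_A/Q̄_A)/(ΔP_B/P̄_B) = (862/3583.0)/(-2/21.00) ≈ -2.53.

-2.53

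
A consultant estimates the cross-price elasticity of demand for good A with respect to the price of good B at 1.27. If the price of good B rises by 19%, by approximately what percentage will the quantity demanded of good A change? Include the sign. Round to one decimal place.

24.1%

%ΔQ ≈ ε × %ΔP of good B = 1.27 × (19%) = 24.1%.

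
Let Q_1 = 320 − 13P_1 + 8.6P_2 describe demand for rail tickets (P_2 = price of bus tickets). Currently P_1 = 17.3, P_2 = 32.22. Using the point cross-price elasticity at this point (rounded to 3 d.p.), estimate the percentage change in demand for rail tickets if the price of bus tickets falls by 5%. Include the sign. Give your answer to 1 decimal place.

-3.7%

At P_1 = 17.3, P_2 = 32.22: Q_1 = 372.192.
∂Q_1/∂P_2 = 8.6.
ε = (∂Q_1/∂P_2)(P_2/Q_1) = 8.6000 × 32.22/372.192 ≈ 0.744.
%ΔQ_1 ≈ ε × %ΔP_2 = 0.744 × (-5%) = -3.7%.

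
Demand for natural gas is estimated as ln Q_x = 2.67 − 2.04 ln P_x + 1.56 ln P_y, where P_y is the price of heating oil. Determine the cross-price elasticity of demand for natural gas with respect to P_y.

1.56

In a log-linear (constant-elasticity) demand function, the coefficient on ln P_y is the cross-price elasticity.
ε = 1.56. Positive, so natural gas and heating oil are substitutes.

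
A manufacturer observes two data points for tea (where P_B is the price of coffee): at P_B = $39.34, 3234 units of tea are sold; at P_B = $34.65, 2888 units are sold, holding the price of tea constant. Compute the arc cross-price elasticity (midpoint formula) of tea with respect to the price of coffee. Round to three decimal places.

0.892

ΔQ_A = 2888 − 3234 = -346; ΔP_B = 34.65 − 39.34 = -4.69.
Midpoints: Q̄_A = 3061.0, P̄_B = 37.00.
ε = (ΔQ_A/Q̄_A)/(ΔP_B/P̄_B) = (-346/3061.0)/(-4.69/37.00) ≈ 0.892.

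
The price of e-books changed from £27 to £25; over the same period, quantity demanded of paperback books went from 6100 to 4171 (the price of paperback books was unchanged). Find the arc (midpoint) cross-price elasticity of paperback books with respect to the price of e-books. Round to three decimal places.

4.883

ΔQ_A = 4171 − 6100 = -1929; ΔP_B = 25 − 27 = -2.
Midpoints: Q̄_A = 5135.5, P̄_B = 26.00.
ε = (ΔQ_A/Q̄_A)/(ΔP_B/P̄_B) = (-1929/5135.5)/(-2/26.00) ≈ 4.883.
ε > 0: paperback books and e-books are substitutes.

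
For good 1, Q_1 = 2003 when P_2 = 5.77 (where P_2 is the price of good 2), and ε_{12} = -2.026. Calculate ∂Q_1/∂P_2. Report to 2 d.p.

ε = (∂Q_1/∂P_2)·(P_2/Q_1) ⇒ ∂Q_1/∂P_2 = ε·Q_1/P_2 = -2.026 × 2003/5.77 ≈ -703.31.

-703.31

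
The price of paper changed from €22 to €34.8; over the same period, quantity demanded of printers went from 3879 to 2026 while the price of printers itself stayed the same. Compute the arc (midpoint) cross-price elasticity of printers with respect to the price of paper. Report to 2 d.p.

-1.39

ΔQ_A = 2026 − 3879 = -1853; ΔP_B = 34.8 − 22 = 12.8.
Midpoints: Q̄_A = 2952.5, P̄_B = 28.40.
ε = (ΔQ_A/Q̄_A)/(ΔP_B/P̄_B) = (-1853/2952.5)/(12.8/28.40) ≈ -1.39.
ε < 0: printers and paper are complements.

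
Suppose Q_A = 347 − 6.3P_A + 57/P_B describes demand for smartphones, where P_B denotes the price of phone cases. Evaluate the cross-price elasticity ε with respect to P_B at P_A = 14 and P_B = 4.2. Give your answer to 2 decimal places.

-0.05

At P_A = 14 and P_B = 4.2: Q_A = 272.371.
∂Q_A/∂P_B = −57/P_B² = -3.2313.
ε = (∂Q_A/∂P_B)(P_B/Q_A) = -3.2313 × (4.2/272.371) ≈ -0.05.
ε < 0: complements.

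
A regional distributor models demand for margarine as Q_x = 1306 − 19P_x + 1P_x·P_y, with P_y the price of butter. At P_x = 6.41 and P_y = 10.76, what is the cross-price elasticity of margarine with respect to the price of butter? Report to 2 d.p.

At P_x = 6.41 and P_y = 10.76: Q_x = 1253.182.
∂Q_x/∂P_y = 1P_x = 1(6.41) = 6.4100.
ε = (∂Q_x/∂P_y)(P_y/Q_x) = 6.4100 × (10.76/1253.182) ≈ 0.06.
ε > 0: substitutes.

0.06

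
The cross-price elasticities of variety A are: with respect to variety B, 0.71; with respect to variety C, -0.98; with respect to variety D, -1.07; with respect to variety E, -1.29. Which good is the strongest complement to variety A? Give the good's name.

variety E

Complements have ε < 0. The most negative value is -1.29 (variety E).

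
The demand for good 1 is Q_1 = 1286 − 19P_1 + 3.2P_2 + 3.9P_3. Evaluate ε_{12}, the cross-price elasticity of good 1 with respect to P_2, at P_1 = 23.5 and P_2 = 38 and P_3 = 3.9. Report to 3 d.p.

At P_1 = 23.5 and P_2 = 38 and P_3 = 3.9: Q_1 = 976.31.
∂Q_1/∂P_2 = 3.2.
ε = (∂Q_1/∂P_2)(P_2/Q_1) = 3.2 × (38/976.31) ≈ 0.125.
Since ε > 0, good 1 and good 2 are substitutes.

0.125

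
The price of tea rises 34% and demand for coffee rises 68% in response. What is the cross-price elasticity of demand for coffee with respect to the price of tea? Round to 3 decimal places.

2.000

ε = (%ΔQ of coffee) / (%ΔP of tea) = (68%) / (34%) ≈ 2.000.
Positive cross-price elasticity: substitutes.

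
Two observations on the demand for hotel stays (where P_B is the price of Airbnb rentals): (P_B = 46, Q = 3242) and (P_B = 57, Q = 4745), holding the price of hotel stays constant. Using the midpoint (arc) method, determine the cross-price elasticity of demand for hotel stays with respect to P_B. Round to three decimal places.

ΔQ_A = 4745 − 3242 = 1503; ΔP_B = 57 − 46 = 11.
Midpoints: Q̄_A = 3993.5, P̄_B = 51.50.
ε = (ΔQ_A/Q̄_A)/(ΔP_B/P̄_B) = (1503/3993.5)/(11/51.50) ≈ 1.762.
ε > 0: hotel stays and Airbnb rentals are substitutes.

1.762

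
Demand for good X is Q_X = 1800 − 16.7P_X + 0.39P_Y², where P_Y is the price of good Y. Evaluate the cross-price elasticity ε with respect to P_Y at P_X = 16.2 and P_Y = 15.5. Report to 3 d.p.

At P_X = 16.2 and P_Y = 15.5: Q_X = 1623.158.
∂Q_X/∂P_Y = 0.78P_Y = 0.78(15.5) = 12.0900.
ε = (∂Q_X/∂P_Y)(P_Y/Q_X) = 12.0900 × (15.5/1623.158) ≈ 0.115.

0.115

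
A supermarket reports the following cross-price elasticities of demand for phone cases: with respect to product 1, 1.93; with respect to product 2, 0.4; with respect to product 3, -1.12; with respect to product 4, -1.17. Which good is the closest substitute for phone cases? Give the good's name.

product 1

Substitutes have ε > 0. Among the positive values, 1.93 (product 1) is largest.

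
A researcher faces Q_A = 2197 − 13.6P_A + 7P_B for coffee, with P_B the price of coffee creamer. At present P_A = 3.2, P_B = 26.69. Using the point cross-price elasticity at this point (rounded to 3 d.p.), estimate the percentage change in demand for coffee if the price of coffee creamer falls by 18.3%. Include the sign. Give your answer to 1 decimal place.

-1.5%

At P_A = 3.2, P_B = 26.69: Q_A = 2340.31.
∂Q_A/∂P_B = 7.
ε = (∂Q_A/∂P_B)(P_B/Q_A) = 7.0000 × 26.69/2340.31 ≈ 0.080.
%ΔQ_A ≈ ε × %ΔP_B = 0.080 × (-18.3%) = -1.5%.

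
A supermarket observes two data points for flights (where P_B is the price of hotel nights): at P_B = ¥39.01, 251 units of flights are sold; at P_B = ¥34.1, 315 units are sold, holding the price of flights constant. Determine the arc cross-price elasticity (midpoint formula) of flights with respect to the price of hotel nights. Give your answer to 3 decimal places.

ΔQ_A = 315 − 251 = 64; ΔP_B = 34.1 − 39.01 = -4.91.
Midpoints: Q̄_A = 283.0, P̄_B = 36.55.
ε = (ΔQ_A/Q̄_A)/(ΔP_B/P̄_B) = (64/283.0)/(-4.91/36.55) ≈ -1.684.
ε < 0: flights and hotel nights are complements.

-1.684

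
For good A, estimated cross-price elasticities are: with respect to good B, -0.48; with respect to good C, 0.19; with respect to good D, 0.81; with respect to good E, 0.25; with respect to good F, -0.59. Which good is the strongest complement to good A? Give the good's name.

good F

Complements have ε < 0. The most negative value is -0.59 (good F).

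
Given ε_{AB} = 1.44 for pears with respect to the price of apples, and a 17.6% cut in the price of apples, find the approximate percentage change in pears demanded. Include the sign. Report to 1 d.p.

-25.3%

%ΔQ ≈ ε × %ΔP of apples = 1.44 × (-17.6%) = -25.3%.
Demand for pears falls by about 25.3%.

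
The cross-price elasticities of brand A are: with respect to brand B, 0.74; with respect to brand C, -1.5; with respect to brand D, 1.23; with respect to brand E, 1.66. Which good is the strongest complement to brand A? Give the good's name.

Complements have ε < 0. The most negative value is -1.5 (brand C).

brand C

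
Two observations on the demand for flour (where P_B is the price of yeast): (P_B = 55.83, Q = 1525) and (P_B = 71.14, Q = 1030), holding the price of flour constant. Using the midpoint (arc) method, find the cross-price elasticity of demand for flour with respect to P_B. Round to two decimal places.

-1.61

ΔQ_A = 1030 − 1525 = -495; ΔP_B = 71.14 − 55.83 = 15.31.
Midpoints: Q̄_A = 1277.5, P̄_B = 63.48.
ε = (ΔQ_A/Q̄_A)/(ΔP_B/P̄_B) = (-495/1277.5)/(15.31/63.48) ≈ -1.61.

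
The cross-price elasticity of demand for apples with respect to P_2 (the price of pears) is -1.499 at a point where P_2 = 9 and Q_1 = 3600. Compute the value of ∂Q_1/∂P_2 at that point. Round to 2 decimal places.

ε = (∂Q_1/∂P_2)·(P_2/Q_1) ⇒ ∂Q_1/∂P_2 = ε·Q_1/P_2 = -1.499 × 3600/9 ≈ -599.60.

-599.60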